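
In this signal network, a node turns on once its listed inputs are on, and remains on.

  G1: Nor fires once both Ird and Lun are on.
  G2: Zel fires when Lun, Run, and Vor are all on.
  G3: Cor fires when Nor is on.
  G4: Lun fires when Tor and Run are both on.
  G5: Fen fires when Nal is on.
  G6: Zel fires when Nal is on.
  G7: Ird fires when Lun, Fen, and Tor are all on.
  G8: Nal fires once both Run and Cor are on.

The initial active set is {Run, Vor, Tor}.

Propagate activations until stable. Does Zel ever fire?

Yes

Tor and Run are on, so Lun fires (G4).
Lun, Run, and Vor are on, so Zel fires (G2).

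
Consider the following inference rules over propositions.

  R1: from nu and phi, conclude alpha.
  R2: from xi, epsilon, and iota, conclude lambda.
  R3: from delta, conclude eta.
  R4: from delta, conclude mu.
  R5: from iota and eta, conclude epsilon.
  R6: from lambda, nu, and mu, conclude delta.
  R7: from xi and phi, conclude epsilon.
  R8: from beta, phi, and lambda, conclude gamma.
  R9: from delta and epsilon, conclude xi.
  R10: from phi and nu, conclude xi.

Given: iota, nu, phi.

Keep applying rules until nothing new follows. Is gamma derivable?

gamma would need beta, phi, and lambda (R8), but beta is never established.

No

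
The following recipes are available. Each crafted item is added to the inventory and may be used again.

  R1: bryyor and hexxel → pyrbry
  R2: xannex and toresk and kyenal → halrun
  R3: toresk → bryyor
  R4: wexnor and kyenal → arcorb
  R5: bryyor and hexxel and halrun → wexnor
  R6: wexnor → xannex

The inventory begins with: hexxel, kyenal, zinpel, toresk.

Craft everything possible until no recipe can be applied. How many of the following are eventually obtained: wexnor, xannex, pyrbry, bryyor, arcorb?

2

toresk → bryyor (R3).
bryyor and hexxel → pyrbry (R1).
wexnor would need bryyor, hexxel, and halrun (R5), but halrun is never obtained.
xannex would need wexnor (R6), but wexnor is never obtained.
pyrbry: reached.
bryyor: reached.
arcorb would need wexnor and kyenal (R4), but wexnor is never obtained.
Reached: pyrbry and bryyor — 2 of the 5.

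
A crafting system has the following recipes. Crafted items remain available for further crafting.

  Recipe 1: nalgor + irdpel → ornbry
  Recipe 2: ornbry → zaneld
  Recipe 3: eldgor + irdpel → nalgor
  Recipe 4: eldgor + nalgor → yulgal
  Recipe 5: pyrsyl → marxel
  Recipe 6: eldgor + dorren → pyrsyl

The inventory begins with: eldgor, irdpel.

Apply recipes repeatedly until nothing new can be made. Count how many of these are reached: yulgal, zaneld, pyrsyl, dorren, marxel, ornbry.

eldgor + irdpel → nalgor (Recipe 3).
Using Recipe 1, nalgor and irdpel make ornbry.
eldgor + nalgor → yulgal (Recipe 4).
Using Recipe 2, ornbry makes zaneld.
yulgal: reached.
zaneld: reached.
pyrsyl would need eldgor and dorren (Recipe 6), but dorren is never obtained.
No rule produces dorren, and it is not given.
marxel would need pyrsyl (Recipe 5), but pyrsyl is never obtained.
ornbry: reached.
Reached: yulgal, zaneld, and ornbry — 3 of the 6.

3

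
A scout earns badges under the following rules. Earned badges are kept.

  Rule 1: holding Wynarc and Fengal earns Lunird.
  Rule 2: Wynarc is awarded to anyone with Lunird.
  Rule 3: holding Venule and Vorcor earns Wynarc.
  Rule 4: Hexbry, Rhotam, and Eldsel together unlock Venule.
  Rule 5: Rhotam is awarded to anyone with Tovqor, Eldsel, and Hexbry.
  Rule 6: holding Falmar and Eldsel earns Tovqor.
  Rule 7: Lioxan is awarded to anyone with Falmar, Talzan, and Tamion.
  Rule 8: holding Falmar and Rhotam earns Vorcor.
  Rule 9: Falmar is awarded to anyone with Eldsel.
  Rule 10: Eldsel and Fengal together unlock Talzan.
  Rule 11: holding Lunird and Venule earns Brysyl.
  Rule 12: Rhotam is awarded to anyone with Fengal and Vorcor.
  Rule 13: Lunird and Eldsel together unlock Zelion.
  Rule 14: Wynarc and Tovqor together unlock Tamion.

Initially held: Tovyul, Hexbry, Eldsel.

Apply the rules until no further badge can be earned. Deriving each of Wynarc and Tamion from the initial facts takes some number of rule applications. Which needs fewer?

Wynarc: With Eldsel, Falmar is earned (Rule 9). With Falmar and Eldsel, Tovqor is earned (Rule 6). With Tovqor, Eldsel, and Hexbry, Rhotam is earned (Rule 5). With Hexbry, Rhotam, and Eldsel, Venule is earned (Rule 4). With Falmar and Rhotam, Vorcor is earned (Rule 8). With Venule and Vorcor, Wynarc is earned (Rule 3). [6 rule applications]
Tamion: With Eldsel, Falmar is earned (Rule 9). With Falmar and Eldsel, Tovqor is earned (Rule 6). With Tovqor, Eldsel, and Hexbry, Rhotam is earned (Rule 5). With Hexbry, Rhotam, and Eldsel, Venule is earned (Rule 4). With Falmar and Rhotam, Vorcor is earned (Rule 8). With Venule and Vorcor, Wynarc is earned (Rule 3). With Wynarc and Tovqor, Tamion is earned (Rule 14). [7 rule applications]
Wynarc needs fewer.

Wynarc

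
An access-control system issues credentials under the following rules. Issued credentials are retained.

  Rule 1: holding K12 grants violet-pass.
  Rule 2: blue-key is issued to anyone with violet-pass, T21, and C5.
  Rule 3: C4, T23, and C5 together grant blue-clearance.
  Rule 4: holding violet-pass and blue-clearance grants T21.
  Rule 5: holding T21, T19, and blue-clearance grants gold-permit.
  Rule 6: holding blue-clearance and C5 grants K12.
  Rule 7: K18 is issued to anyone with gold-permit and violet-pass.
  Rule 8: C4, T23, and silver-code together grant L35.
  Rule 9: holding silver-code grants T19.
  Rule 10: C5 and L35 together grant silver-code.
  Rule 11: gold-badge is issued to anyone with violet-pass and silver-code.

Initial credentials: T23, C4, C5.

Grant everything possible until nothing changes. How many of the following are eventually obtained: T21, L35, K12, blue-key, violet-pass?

4

Holding C4, T23, and C5 grants blue-clearance (Rule 3).
Holding blue-clearance and C5 grants K12 (Rule 6).
Holding K12 grants violet-pass (Rule 1).
Holding violet-pass and blue-clearance grants T21 (Rule 4).
Holding violet-pass, T21, and C5 grants blue-key (Rule 2).
T21: reached.
L35 would need C4, T23, and silver-code (Rule 8), but silver-code is never granted.
K12: reached.
blue-key: reached.
violet-pass: reached.
Reached: T21, K12, blue-key, and violet-pass — 4 of the 5.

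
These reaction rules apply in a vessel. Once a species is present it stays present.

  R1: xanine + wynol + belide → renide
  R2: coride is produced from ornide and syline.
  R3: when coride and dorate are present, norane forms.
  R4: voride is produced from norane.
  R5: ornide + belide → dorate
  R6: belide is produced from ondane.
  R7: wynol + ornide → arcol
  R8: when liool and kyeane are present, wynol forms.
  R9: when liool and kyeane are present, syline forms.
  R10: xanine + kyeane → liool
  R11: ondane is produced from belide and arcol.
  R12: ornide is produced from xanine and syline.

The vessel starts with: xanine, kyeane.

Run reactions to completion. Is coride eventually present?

Yes

xanine and kyeane present → liool forms (R10).
liool and kyeane present → syline forms (R9).
xanine and syline present → ornide forms (R12).
ornide and syline present → coride forms (R2).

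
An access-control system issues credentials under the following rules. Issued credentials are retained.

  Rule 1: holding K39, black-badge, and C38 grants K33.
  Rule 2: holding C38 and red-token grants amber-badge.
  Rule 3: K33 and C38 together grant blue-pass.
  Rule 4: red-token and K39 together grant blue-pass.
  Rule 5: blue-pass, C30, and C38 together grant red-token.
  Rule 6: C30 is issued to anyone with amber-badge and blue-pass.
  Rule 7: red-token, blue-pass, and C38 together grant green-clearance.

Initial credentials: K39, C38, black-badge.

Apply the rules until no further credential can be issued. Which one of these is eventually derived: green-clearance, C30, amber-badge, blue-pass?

Holding K39, black-badge, and C38 grants K33 (Rule 1).
Holding K33 and C38 grants blue-pass (Rule 3).
amber-badge would need C38 and red-token (Rule 2), but red-token is never granted. green-clearance would need red-token, blue-pass, and C38 (Rule 7), but red-token is never granted. C30 would need amber-badge and blue-pass (Rule 6), but amber-badge is never granted.

blue-pass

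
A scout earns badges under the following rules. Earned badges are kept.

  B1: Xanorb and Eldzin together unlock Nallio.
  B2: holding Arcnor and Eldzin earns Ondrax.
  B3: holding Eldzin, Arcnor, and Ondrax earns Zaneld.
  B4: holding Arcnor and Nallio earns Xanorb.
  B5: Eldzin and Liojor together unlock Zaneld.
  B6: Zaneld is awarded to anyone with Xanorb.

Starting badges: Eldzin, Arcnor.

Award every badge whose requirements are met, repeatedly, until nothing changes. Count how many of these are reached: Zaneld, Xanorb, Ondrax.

With Arcnor and Eldzin, Ondrax is earned (B2).
With Eldzin, Arcnor, and Ondrax, Zaneld is earned (B3).
Zaneld: reached.
Xanorb would need Arcnor and Nallio (B4), but Nallio is never earned.
Ondrax: reached.
Reached: Zaneld and Ondrax — 2 of the 3.

2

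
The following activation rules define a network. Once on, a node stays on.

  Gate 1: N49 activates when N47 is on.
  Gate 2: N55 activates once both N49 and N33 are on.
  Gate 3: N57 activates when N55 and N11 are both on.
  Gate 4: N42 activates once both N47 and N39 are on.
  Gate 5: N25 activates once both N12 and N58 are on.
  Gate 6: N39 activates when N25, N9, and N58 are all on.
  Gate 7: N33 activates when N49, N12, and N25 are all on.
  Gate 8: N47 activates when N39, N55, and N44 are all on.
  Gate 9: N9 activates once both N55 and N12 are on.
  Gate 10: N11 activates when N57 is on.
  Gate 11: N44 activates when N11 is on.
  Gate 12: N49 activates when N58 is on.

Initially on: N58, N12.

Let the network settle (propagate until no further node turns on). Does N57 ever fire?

N57 would need N55 and N11 (Gate 3), but N11 never turns on.

No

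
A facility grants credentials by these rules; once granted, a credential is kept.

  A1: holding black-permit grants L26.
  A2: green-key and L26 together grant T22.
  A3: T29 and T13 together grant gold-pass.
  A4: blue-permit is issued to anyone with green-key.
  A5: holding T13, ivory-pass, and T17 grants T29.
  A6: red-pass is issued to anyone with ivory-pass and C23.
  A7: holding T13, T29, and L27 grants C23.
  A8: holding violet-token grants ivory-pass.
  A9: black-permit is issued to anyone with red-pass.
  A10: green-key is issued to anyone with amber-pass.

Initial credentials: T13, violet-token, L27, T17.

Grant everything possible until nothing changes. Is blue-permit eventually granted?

No

blue-permit would need green-key (A4), but green-key is never granted.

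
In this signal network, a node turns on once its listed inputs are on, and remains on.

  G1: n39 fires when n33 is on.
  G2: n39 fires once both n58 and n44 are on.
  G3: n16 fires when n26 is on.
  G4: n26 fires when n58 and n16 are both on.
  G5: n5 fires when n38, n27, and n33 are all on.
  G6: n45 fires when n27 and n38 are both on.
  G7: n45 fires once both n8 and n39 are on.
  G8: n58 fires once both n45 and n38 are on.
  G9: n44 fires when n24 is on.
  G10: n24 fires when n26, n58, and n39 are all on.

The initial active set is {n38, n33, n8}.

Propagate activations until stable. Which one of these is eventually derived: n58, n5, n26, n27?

n58

n33 is on, so n39 fires (G1).
n8 and n39 are on, so n45 fires (G7).
G8: n45 and n38 on → n58 on.
n26 would need n58 and n16 (G4), but n16 never turns on. No rule produces n27, and it is not given. n5 would need n38, n27, and n33 (G5), but n27 never turns on.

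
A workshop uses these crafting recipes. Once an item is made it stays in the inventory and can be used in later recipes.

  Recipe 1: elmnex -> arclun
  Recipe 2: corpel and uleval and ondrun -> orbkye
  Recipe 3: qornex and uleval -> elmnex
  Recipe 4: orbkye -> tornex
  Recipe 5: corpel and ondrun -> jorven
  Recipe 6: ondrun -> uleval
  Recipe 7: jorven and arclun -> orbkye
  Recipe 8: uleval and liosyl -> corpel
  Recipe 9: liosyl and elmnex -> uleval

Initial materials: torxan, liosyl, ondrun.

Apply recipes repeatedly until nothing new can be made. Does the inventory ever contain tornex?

Yes

ondrun -> uleval (Recipe 6).
Using Recipe 8, uleval and liosyl make corpel.
Using Recipe 2, corpel, uleval, and ondrun make orbkye.
orbkye -> tornex (Recipe 4).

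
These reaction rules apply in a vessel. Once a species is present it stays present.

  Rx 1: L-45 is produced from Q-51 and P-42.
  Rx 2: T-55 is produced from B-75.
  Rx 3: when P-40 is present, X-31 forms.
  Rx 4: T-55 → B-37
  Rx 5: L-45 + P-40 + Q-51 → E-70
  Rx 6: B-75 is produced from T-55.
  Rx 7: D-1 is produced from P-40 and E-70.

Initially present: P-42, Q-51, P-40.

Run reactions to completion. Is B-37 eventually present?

B-37 would need T-55 (Rx 4), but T-55 never forms.

No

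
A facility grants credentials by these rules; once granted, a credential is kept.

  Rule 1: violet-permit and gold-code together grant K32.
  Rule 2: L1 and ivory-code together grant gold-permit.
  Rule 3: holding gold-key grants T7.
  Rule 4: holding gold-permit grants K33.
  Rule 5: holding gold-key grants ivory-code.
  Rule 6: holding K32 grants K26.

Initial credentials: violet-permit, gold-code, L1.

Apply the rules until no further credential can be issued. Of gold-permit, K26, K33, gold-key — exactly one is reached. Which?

Holding violet-permit and gold-code grants K32 (Rule 1).
Holding K32 grants K26 (Rule 6).
gold-permit would need L1 and ivory-code (Rule 2), but ivory-code is never granted. K33 would need gold-permit (Rule 4), but gold-permit is never granted. No rule produces gold-key, and it is not given.

K26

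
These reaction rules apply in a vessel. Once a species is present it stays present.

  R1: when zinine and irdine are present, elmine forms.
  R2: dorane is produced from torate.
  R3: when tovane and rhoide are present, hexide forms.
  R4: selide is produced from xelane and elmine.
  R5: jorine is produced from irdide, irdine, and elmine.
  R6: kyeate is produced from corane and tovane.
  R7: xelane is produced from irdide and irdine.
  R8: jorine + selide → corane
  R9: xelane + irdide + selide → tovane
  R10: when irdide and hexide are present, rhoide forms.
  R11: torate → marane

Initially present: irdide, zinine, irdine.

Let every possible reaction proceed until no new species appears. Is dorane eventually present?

No

dorane would need torate (R2), but torate never forms.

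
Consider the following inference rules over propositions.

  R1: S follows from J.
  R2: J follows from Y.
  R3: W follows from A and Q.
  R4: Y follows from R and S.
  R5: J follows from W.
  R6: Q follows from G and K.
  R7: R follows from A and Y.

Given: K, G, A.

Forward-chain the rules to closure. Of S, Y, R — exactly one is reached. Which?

S

G and K hold, so Q follows (R6).
From A and Q, R3 gives W.
W holds, so J follows (R5).
From J, R1 gives S.
Y would need R and S (R4), but R is never established. R would need A and Y (R7), but Y is never established.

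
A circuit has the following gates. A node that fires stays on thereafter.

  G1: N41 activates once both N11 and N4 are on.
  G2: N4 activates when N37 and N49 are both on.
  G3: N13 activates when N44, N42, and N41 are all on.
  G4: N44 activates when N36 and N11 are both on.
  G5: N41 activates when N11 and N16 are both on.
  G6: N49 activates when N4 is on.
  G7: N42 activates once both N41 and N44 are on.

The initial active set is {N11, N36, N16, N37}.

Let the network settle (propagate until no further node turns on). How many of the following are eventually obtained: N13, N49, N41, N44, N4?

3

N36 and N11 are on, so N44 activates (G4).
G5: N11 and N16 on → N41 on.
N41 and N44 are on, so N42 activates (G7).
N44, N42, and N41 are on, so N13 activates (G3).
N13: reached.
N49 would need N4 (G6), but N4 never turns on.
N41: reached.
N44: reached.
N4 would need N37 and N49 (G2), but N49 never turns on.
Reached: N13, N41, and N44 — 3 of the 5.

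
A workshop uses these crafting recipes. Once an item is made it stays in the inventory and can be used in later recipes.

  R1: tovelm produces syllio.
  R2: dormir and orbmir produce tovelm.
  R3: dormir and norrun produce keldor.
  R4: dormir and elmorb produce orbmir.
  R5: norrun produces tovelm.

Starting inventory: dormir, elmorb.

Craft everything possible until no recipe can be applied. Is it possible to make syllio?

Using R4, dormir and elmorb make orbmir.
dormir and orbmir → tovelm (R2).
Using R1, tovelm makes syllio.

Yes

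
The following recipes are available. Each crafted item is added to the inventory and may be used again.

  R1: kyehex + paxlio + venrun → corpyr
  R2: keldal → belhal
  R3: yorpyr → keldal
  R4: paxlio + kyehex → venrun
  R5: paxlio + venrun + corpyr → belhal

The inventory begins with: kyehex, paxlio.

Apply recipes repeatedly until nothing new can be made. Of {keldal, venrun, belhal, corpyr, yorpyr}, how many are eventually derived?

Using R4, paxlio and kyehex make venrun.
Using R1, kyehex, paxlio, and venrun make corpyr.
paxlio + venrun + corpyr → belhal (R5).
keldal would need yorpyr (R3), but yorpyr is never obtained.
venrun: reached.
belhal: reached.
corpyr: reached.
No rule produces yorpyr, and it is not given.
Reached: venrun, belhal, and corpyr — 3 of the 5.

3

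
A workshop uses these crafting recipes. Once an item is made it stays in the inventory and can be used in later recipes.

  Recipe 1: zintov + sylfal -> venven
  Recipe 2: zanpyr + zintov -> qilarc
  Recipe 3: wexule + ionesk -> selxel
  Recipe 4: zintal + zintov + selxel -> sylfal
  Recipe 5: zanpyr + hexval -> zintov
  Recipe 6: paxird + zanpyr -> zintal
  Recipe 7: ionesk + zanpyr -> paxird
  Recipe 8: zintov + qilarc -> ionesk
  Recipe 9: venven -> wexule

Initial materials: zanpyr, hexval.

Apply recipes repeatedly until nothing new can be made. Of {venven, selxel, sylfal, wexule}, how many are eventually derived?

venven would need zintov and sylfal (Recipe 1), but sylfal is never obtained.
selxel would need wexule and ionesk (Recipe 3), but wexule is never obtained.
sylfal would need zintal, zintov, and selxel (Recipe 4), but selxel is never obtained.
wexule would need venven (Recipe 9), but venven is never obtained.
None of the 4 are reached.

0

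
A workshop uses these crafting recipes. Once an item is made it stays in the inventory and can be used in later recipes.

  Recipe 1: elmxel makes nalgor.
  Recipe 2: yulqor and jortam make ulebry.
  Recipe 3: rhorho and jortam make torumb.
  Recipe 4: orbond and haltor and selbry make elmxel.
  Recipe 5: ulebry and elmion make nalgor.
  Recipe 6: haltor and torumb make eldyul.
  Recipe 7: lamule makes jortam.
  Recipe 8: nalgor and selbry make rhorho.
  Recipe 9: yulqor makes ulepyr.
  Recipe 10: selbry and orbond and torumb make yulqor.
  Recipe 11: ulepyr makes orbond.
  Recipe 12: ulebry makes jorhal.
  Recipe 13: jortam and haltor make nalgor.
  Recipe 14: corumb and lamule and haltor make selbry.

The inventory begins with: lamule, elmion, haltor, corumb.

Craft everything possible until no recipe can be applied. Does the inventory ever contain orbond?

orbond would need ulepyr (Recipe 11), but ulepyr is never obtained.

No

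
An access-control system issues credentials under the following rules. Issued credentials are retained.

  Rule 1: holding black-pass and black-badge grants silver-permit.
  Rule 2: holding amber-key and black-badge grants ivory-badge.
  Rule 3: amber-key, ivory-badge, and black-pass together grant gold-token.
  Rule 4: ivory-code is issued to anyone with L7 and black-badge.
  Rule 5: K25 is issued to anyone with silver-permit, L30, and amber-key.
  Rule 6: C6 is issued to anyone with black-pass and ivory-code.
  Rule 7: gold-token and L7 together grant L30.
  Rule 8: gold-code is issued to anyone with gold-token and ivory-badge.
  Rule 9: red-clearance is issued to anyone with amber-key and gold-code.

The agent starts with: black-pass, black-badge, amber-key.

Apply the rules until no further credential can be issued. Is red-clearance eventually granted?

Holding amber-key and black-badge grants ivory-badge (Rule 2).
Holding amber-key, ivory-badge, and black-pass grants gold-token (Rule 3).
Holding gold-token and ivory-badge grants gold-code (Rule 8).
Holding amber-key and gold-code grants red-clearance (Rule 9).

Yes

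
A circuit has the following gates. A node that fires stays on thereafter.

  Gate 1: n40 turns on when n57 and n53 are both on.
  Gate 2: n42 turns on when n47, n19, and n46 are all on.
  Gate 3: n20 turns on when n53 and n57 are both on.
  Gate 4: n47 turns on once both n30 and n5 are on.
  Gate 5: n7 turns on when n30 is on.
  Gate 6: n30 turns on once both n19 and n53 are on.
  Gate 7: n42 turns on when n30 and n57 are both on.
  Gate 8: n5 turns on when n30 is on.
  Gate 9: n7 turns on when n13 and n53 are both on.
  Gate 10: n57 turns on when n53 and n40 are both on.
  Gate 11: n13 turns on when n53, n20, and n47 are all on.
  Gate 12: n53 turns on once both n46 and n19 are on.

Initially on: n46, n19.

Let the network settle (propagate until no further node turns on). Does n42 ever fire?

Yes

Gate 12: n46 and n19 on → n53 on.
n19 and n53 are on, so n30 turns on (Gate 6).
n30 is on, so n5 turns on (Gate 8).
n30 and n5 are on, so n47 turns on (Gate 4).
Gate 2: n47, n19, and n46 on → n42 on.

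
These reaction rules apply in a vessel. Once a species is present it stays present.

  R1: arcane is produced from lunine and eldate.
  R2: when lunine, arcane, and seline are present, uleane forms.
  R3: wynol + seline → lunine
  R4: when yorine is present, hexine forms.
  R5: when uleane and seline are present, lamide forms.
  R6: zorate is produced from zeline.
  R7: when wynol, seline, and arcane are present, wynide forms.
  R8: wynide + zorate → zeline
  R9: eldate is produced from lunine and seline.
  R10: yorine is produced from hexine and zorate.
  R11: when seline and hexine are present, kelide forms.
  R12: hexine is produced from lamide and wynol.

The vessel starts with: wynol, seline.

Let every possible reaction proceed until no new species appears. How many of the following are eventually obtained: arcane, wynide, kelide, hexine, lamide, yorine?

wynol and seline present → lunine forms (R3).
lunine and seline present → eldate forms (R9).
lunine and eldate present → arcane forms (R1).
wynol, seline, and arcane present → wynide forms (R7).
lunine, arcane, and seline present → uleane forms (R2).
uleane and seline present → lamide forms (R5).
lamide and wynol present → hexine forms (R12).
seline and hexine present → kelide forms (R11).
arcane: reached.
wynide: reached.
kelide: reached.
hexine: reached.
lamide: reached.
yorine would need hexine and zorate (R10), but zorate never forms.
Reached: arcane, wynide, kelide, hexine, and lamide — 5 of the 6.

5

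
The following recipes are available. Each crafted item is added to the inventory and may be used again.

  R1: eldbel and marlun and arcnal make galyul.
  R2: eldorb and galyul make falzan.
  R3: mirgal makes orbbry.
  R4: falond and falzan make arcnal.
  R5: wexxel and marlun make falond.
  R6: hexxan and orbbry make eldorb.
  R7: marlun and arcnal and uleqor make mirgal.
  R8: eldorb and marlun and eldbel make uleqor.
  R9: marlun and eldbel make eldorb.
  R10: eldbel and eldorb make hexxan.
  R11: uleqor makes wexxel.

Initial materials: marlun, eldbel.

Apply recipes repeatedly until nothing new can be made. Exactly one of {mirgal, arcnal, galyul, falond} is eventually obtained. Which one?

Using R9, marlun and eldbel make eldorb.
eldorb and marlun and eldbel → uleqor (R8).
Using R11, uleqor makes wexxel.
Using R5, wexxel and marlun make falond.
arcnal would need falond and falzan (R4), but falzan is never obtained. galyul would need eldbel, marlun, and arcnal (R1), but arcnal is never obtained. mirgal would need marlun, arcnal, and uleqor (R7), but arcnal is never obtained.

falond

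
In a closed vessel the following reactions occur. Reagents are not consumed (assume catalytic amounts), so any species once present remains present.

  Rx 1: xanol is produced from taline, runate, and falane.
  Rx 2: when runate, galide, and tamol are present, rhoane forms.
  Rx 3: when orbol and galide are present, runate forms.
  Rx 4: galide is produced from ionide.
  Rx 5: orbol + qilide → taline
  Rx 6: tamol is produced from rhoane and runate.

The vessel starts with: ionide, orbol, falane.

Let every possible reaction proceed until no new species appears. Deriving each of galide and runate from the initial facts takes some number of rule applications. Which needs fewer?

galide: ionide present → galide forms (Rx 4). [1 rule application]
runate: ionide present → galide forms (Rx 4). orbol and galide present → runate forms (Rx 3). [2 rule applications]
galide needs fewer.

galide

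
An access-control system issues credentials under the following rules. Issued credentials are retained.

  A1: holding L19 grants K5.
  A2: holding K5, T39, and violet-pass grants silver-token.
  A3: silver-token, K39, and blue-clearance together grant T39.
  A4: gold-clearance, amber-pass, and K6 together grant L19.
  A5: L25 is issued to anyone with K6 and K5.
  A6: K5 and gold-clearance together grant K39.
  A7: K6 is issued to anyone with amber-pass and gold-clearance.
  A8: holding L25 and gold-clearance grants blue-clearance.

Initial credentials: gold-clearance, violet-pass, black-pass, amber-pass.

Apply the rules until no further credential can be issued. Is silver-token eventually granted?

No

silver-token would need K5, T39, and violet-pass (A2), but T39 is never granted.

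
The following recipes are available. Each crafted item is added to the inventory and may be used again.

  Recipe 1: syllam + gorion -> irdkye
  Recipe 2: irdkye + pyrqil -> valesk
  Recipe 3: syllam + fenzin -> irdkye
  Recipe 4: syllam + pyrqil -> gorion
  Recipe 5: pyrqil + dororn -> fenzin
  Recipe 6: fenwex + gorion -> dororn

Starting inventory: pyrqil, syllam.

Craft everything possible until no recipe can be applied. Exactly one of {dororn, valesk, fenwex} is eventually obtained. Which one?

syllam + pyrqil -> gorion (Recipe 4).
Using Recipe 1, syllam and gorion make irdkye.
Using Recipe 2, irdkye and pyrqil make valesk.
No rule produces fenwex, and it is not given. dororn would need fenwex and gorion (Recipe 6), but fenwex is never obtained.

valesk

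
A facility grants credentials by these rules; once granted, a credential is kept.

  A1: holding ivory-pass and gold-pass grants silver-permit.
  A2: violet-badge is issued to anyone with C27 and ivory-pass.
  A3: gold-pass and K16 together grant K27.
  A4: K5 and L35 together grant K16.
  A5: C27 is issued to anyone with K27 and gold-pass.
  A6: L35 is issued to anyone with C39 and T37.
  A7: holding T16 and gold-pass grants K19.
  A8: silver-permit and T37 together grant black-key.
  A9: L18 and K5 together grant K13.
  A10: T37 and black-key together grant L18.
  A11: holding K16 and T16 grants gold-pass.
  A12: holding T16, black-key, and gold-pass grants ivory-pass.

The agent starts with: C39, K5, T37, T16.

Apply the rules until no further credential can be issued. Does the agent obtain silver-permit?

silver-permit would need ivory-pass and gold-pass (A1), but ivory-pass is never granted.

No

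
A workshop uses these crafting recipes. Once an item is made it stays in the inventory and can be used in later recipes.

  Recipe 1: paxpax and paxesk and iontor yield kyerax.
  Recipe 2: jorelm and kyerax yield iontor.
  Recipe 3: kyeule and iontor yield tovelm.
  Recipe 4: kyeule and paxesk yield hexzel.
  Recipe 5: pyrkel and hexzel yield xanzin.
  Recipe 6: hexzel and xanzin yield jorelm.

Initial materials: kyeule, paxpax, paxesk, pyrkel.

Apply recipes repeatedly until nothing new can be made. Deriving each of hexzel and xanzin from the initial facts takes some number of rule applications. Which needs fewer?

hexzel

hexzel: Using Recipe 4, kyeule and paxesk make hexzel. [1 rule application]
xanzin: kyeule and paxesk → hexzel (Recipe 4). pyrkel and hexzel → xanzin (Recipe 5). [2 rule applications]
hexzel needs fewer.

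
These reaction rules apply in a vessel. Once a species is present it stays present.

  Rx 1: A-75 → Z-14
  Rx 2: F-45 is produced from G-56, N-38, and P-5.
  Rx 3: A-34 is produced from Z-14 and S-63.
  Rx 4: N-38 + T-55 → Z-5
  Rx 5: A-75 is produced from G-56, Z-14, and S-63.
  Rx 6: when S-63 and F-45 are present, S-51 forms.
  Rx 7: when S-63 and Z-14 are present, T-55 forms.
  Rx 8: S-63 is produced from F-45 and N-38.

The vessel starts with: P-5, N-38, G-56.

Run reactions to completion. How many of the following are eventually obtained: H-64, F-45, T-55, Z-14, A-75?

G-56, N-38, and P-5 present → F-45 forms (Rx 2).
No rule produces H-64, and it is not given.
F-45: reached.
T-55 would need S-63 and Z-14 (Rx 7), but Z-14 never forms.
Z-14 would need A-75 (Rx 1), but A-75 never forms.
A-75 would need G-56, Z-14, and S-63 (Rx 5), but Z-14 never forms.
Reached: F-45 — 1 of the 5.

1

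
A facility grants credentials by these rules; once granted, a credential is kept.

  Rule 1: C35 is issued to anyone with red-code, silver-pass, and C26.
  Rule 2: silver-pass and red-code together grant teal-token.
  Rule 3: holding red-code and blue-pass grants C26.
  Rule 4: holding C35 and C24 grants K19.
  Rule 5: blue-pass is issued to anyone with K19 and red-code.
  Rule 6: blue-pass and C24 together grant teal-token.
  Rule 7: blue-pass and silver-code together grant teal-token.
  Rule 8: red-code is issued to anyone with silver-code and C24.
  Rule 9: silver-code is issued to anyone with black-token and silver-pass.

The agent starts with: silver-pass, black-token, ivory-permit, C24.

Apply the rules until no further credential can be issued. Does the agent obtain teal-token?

Holding black-token and silver-pass grants silver-code (Rule 9).
Holding silver-code and C24 grants red-code (Rule 8).
Holding silver-pass and red-code grants teal-token (Rule 2).

Yes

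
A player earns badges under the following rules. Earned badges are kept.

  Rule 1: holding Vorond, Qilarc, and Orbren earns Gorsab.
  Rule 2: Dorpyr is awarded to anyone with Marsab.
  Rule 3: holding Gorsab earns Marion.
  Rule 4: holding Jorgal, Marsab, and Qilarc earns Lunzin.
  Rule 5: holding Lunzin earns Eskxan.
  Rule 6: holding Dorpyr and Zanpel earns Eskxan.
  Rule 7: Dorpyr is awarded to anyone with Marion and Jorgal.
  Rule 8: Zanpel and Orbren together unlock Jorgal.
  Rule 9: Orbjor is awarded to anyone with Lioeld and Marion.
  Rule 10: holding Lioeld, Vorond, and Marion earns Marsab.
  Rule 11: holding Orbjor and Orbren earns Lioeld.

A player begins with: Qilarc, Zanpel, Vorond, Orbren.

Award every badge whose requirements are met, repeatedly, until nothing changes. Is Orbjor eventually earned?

No

Orbjor would need Lioeld and Marion (Rule 9), but Lioeld is never earned.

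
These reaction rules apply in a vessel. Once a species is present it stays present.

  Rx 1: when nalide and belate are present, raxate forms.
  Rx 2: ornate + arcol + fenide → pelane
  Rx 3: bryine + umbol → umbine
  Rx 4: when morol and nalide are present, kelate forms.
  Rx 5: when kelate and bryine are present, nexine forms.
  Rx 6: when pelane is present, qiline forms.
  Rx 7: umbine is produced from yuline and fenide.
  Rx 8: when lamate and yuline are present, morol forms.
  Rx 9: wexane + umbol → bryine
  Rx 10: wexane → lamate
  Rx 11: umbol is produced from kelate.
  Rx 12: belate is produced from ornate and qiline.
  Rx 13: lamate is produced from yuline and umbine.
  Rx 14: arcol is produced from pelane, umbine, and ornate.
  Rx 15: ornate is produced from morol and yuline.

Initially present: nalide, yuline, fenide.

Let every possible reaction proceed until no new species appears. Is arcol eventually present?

No

arcol would need pelane, umbine, and ornate (Rx 14), but pelane never forms.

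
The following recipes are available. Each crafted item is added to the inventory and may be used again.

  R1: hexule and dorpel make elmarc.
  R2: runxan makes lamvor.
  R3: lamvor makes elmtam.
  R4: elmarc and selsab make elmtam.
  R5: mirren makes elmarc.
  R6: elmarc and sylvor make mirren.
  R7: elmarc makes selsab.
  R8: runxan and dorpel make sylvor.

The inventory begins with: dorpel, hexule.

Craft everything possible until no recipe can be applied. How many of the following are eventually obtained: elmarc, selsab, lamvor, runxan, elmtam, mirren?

hexule and dorpel → elmarc (R1).
elmarc → selsab (R7).
Using R4, elmarc and selsab make elmtam.
elmarc: reached.
selsab: reached.
lamvor would need runxan (R2), but runxan is never obtained.
No rule produces runxan, and it is not given.
elmtam: reached.
mirren would need elmarc and sylvor (R6), but sylvor is never obtained.
Reached: elmarc, selsab, and elmtam — 3 of the 6.

3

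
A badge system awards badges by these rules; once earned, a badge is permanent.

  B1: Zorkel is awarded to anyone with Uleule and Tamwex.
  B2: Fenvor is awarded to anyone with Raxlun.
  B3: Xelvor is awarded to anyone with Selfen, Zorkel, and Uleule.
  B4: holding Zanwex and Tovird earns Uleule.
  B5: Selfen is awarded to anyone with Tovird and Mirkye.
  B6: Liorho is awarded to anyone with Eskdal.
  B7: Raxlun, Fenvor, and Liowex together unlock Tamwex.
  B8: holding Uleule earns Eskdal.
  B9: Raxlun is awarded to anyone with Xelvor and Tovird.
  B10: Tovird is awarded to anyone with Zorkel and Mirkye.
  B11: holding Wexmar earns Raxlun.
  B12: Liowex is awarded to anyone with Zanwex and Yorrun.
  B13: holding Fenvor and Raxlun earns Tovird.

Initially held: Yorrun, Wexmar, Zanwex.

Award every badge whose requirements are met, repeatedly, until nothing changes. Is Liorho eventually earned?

With Wexmar, Raxlun is earned (B11).
With Raxlun, Fenvor is earned (B2).
With Fenvor and Raxlun, Tovird is earned (B13).
With Zanwex and Tovird, Uleule is earned (B4).
With Uleule, Eskdal is earned (B8).
With Eskdal, Liorho is earned (B6).

Yes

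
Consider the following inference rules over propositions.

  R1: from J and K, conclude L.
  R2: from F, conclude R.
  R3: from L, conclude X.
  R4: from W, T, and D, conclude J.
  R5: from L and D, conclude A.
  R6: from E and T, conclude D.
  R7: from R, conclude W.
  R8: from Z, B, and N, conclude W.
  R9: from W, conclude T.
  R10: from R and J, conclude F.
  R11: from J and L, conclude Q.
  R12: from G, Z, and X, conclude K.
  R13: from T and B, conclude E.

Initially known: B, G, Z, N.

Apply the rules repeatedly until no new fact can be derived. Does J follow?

Z, B, and N hold, so W follows (R8).
W holds, so T follows (R9).
T and B hold, so E follows (R13).
E and T hold, so D follows (R6).
From W, T, and D, R4 gives J.

Yes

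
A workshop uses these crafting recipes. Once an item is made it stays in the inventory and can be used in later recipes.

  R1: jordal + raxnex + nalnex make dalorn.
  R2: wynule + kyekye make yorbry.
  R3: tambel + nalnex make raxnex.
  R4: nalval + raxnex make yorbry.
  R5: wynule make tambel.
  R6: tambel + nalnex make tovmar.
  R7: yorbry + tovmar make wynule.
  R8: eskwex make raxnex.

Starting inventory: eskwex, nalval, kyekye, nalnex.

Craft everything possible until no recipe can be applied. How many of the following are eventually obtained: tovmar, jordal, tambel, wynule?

tovmar would need tambel and nalnex (R6), but tambel is never obtained.
No rule produces jordal, and it is not given.
tambel would need wynule (R5), but wynule is never obtained.
wynule would need yorbry and tovmar (R7), but tovmar is never obtained.
None of the 4 are reached.

0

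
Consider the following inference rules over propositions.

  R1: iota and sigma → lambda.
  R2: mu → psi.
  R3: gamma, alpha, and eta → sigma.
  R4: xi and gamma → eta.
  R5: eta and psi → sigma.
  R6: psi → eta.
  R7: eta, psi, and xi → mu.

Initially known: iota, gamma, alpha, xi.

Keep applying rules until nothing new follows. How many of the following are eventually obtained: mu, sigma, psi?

xi and gamma hold, so eta follows (R4).
gamma, alpha, and eta hold, so sigma follows (R3).
mu would need eta, psi, and xi (R7), but psi is never established.
sigma: reached.
psi would need mu (R2), but mu is never established.
Reached: sigma — 1 of the 3.

1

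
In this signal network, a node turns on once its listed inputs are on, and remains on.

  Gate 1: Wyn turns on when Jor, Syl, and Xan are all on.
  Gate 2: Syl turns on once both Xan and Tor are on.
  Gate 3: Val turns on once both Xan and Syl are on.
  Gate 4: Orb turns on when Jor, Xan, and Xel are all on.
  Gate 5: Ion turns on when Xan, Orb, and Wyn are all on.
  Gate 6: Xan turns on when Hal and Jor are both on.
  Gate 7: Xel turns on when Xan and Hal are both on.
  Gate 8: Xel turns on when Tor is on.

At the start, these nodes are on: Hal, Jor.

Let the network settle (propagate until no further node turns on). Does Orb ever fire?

Hal and Jor are on, so Xan turns on (Gate 6).
Xan and Hal are on, so Xel turns on (Gate 7).
Gate 4: Jor, Xan, and Xel on → Orb on.

Yes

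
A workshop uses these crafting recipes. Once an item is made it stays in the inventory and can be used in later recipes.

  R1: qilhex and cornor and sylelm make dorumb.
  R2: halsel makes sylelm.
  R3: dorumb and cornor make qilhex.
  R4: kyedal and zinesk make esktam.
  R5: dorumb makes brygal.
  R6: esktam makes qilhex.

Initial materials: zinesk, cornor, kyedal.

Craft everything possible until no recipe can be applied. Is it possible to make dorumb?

dorumb would need qilhex, cornor, and sylelm (R1), but sylelm is never obtained.

No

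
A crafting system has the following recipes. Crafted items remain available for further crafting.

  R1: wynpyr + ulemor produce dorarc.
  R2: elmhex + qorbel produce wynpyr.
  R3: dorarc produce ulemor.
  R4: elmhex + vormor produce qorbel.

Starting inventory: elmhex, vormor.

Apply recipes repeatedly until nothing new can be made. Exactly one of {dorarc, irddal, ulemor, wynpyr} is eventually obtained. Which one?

wynpyr

Using R4, elmhex and vormor make qorbel.
Using R2, elmhex and qorbel make wynpyr.
ulemor would need dorarc (R3), but dorarc is never obtained. dorarc would need wynpyr and ulemor (R1), but ulemor is never obtained. No rule produces irddal, and it is not given.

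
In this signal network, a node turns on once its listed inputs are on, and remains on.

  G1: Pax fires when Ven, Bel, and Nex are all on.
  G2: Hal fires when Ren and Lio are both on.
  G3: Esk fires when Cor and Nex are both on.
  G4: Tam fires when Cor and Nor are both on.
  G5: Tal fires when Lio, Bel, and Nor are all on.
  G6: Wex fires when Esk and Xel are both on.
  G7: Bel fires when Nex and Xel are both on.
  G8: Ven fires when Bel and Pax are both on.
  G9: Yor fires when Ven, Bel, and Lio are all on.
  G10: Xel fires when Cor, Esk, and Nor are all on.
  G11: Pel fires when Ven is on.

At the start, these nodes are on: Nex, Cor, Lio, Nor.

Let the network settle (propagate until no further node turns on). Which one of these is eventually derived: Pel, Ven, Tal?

Tal

Cor and Nex are on, so Esk fires (G3).
Cor, Esk, and Nor are on, so Xel fires (G10).
G7: Nex and Xel on → Bel on.
G5: Lio, Bel, and Nor on → Tal on.
Ven would need Bel and Pax (G8), but Pax never turns on. Pel would need Ven (G11), but Ven never turns on.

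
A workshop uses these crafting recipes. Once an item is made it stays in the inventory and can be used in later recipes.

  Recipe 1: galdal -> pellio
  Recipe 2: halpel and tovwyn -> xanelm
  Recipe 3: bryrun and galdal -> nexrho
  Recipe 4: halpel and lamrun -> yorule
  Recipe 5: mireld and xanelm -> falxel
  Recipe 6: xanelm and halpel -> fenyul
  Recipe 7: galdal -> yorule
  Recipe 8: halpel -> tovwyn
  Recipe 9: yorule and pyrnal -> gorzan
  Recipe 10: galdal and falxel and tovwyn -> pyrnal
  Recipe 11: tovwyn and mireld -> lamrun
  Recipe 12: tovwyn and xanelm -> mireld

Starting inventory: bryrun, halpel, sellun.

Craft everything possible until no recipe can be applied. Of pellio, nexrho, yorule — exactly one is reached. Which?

yorule

halpel -> tovwyn (Recipe 8).
Using Recipe 2, halpel and tovwyn make xanelm.
tovwyn and xanelm -> mireld (Recipe 12).
Using Recipe 11, tovwyn and mireld make lamrun.
Using Recipe 4, halpel and lamrun make yorule.
nexrho would need bryrun and galdal (Recipe 3), but galdal is never obtained. pellio would need galdal (Recipe 1), but galdal is never obtained.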